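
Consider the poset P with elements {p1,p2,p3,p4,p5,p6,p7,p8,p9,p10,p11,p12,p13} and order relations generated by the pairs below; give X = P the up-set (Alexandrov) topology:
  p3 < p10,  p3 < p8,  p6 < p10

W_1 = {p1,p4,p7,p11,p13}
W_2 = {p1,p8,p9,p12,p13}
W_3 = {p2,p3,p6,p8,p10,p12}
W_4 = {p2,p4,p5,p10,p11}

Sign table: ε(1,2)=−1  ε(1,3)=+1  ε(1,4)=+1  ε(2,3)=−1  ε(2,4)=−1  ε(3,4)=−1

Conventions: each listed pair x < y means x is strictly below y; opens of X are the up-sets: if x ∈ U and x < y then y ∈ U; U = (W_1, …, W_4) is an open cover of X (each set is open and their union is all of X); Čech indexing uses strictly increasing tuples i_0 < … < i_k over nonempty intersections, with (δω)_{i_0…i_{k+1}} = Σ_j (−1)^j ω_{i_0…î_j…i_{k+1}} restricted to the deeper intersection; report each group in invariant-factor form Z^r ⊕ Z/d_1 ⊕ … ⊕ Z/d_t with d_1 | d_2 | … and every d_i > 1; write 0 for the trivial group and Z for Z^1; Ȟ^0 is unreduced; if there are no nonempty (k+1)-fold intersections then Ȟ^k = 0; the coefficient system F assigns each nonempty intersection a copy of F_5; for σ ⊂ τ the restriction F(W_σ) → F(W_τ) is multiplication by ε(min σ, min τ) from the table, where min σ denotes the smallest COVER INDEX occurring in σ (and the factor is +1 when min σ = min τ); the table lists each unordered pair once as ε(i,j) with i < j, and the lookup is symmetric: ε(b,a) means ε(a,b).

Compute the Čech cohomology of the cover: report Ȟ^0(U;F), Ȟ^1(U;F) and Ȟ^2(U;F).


cover nerve:
  W12={p1,p13} W14={p4,p11} W23={p8,p12} W34={p2,p10}
C dims 4,4; δ0: rk_F5 4
Ȟ^0: (4−4)−0=0 ⇒ 0
Ȟ^1: (4−0)−4=0 ⇒ 0
Ȟ^2: (0−0)−0=0 ⇒ 0

Ȟ^0 ≅ 0, Ȟ^1 ≅ 0, Ȟ^2 ≅ 0


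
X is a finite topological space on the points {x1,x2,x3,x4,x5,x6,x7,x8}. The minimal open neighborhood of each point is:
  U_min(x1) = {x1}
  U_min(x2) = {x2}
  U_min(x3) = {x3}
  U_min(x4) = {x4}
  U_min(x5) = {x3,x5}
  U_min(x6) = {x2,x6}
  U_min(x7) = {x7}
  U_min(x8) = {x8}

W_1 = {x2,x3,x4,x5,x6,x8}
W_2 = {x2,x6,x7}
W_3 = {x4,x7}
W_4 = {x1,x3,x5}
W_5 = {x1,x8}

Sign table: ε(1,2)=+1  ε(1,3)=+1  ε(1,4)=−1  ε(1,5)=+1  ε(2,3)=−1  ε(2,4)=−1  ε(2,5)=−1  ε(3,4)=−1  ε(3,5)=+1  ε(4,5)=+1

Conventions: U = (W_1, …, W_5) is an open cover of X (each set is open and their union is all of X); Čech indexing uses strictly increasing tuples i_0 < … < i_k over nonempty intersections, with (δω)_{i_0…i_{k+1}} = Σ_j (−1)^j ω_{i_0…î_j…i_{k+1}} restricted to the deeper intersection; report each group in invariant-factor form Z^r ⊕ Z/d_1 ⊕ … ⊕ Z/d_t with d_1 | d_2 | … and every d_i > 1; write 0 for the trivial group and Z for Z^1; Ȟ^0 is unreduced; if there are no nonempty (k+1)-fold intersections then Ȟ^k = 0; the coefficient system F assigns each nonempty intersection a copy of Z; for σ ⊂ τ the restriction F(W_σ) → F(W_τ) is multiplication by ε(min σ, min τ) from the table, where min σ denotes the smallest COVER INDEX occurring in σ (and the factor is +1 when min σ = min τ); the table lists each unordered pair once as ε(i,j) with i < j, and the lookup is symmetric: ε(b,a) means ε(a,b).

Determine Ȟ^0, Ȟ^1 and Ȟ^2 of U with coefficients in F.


nerve simplices:
  W12={x2,x6} W13={x4} W14={x3,x5} W15={x8} W23={x7} W45={x1}
C dims 5,6; δ0: rk 5, SNF 1^4·2
degree 0: 5−5−0 = 0 → Ȟ^0 ≅ 0
degree 1: 6−0−5 = 1 plus torsion [2] → Ȟ^1 ≅ Z ⊕ Z/2
degree 2: 0−0−0 = 0 → Ȟ^2 ≅ 0

Ȟ^0 ≅ 0, Ȟ^1 ≅ Z ⊕ Z/2, Ȟ^2 ≅ 0


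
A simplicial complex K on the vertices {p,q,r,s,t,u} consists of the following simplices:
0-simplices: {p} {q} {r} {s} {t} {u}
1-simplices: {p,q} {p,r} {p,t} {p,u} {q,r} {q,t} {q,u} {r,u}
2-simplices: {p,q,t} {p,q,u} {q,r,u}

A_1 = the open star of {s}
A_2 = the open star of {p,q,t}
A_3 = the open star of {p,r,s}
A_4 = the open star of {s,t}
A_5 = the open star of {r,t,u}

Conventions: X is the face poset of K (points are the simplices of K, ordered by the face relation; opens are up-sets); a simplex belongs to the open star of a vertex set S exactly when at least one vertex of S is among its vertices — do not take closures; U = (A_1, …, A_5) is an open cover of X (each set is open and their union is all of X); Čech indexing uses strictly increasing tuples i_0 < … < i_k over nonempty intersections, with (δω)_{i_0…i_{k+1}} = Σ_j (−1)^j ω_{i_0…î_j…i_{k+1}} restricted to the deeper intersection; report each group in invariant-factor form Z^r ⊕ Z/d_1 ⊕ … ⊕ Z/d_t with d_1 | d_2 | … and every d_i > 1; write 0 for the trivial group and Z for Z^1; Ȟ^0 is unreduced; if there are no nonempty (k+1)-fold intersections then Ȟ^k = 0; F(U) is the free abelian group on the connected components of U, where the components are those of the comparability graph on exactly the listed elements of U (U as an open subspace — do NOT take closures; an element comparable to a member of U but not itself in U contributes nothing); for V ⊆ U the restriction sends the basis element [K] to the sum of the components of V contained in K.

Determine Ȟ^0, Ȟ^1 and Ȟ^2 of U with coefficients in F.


Ȟ^0 = Z^2, Ȟ^1 = Z and Ȟ^2 = 0

cover nerve:
  A1={{s}} A2={{p},{q},{t},{p,q},{p,r},{p,t},{p,u},{q,r},{q,t},{q,u},{p,q,t},{p,q,u},{q,r,u}} A3={{p},{r},{s},{p,q},{p,r},{p,t},{p,u},{q,r},{r,u},{p,q,t},{p,q,u},{q,r,u}} A4={{s},{t},{p,t},{q,t},{p,q,t}} A5={{r},{t},{u},{p,r},{p,t},{p,u},{q,r},{q,t},{q,u},{r,u},{p,q,t},{p,q,u},{q,r,u}}
  A13={{s}} A14={{s}} A23={{p},{p,q},{p,r},{p,t},{p,u},{q,r},{p,q,t},{p,q,u},{q,r,u}} A24={{t},{p,t},{q,t},{p,q,t}} A25={{t},{p,r},{p,t},{p,u},{q,r},{q,t},{q,u},{p,q,t},{p,q,u},{q,r,u}} A34={{s},{p,t},{p,q,t}} A35={{r},{p,r},{p,t},{p,u},{q,r},{r,u},{p,q,t},{p,q,u},{q,r,u}} A45={{t},{p,t},{q,t},{p,q,t}}
  A134={{s}} A234={{p,t},{p,q,t}} A235={{p,r},{p,t},{p,u},{q,r},{p,q,t},{p,q,u},{q,r,u}} A245={{t},{p,t},{q,t},{p,q,t}} A345={{p,t},{p,q,t}}
  A2345={{p,t},{p,q,t}}
components per intersection:
  A1: {{s}}
  A2: {{p},{q},{t},{p,q},{p,r},{p,t},{p,u},{q,r},{q,t},{q,u},{p,q,t},{p,q,u},{q,r,u}}
  A3: {{p},{r},{p,q},{p,r},{p,t},{p,u},{q,r},{r,u},{p,q,t},{p,q,u},{q,r,u}} {{s}}
  A4: {{s}} {{t},{p,t},{q,t},{p,q,t}}
  A5: {{r},{u},{p,r},{p,u},{q,r},{q,u},{r,u},{p,q,u},{q,r,u}} {{t},{p,t},{q,t},{p,q,t}}
  A13: {{s}}
  A14: {{s}}
  A23: {{p},{p,q},{p,r},{p,t},{p,u},{p,q,t},{p,q,u}} {{q,r},{q,r,u}}
  A24: {{t},{p,t},{q,t},{p,q,t}}
  A25: {{t},{p,t},{q,t},{p,q,t}} {{p,r}} {{p,u},{q,r},{q,u},{p,q,u},{q,r,u}}
  A34: {{s}} {{p,t},{p,q,t}}
  A35: {{r},{p,r},{q,r},{r,u},{q,r,u}} {{p,t},{p,q,t}} {{p,u},{p,q,u}}
  A45: {{t},{p,t},{q,t},{p,q,t}}
  A134: {{s}}
  A234: {{p,t},{p,q,t}}
  A235: {{p,r}} {{p,t},{p,q,t}} {{p,u},{p,q,u}} {{q,r},{q,r,u}}
  A245: {{t},{p,t},{q,t},{p,q,t}}
  A345: {{p,t},{p,q,t}}
  A2345: {{p,t},{p,q,t}}
C dims 8,14,8,1; δ0: rk 6, SNF 1^6; δ1: rk 7, SNF 1^7; δ2: rk 1, SNF 1^1
Ȟ^0: (8−6)−0=2 ⇒ Z^2
Ȟ^1: (14−7)−6=1 ⇒ Z
Ȟ^2: (8−1)−7=0 ⇒ 0


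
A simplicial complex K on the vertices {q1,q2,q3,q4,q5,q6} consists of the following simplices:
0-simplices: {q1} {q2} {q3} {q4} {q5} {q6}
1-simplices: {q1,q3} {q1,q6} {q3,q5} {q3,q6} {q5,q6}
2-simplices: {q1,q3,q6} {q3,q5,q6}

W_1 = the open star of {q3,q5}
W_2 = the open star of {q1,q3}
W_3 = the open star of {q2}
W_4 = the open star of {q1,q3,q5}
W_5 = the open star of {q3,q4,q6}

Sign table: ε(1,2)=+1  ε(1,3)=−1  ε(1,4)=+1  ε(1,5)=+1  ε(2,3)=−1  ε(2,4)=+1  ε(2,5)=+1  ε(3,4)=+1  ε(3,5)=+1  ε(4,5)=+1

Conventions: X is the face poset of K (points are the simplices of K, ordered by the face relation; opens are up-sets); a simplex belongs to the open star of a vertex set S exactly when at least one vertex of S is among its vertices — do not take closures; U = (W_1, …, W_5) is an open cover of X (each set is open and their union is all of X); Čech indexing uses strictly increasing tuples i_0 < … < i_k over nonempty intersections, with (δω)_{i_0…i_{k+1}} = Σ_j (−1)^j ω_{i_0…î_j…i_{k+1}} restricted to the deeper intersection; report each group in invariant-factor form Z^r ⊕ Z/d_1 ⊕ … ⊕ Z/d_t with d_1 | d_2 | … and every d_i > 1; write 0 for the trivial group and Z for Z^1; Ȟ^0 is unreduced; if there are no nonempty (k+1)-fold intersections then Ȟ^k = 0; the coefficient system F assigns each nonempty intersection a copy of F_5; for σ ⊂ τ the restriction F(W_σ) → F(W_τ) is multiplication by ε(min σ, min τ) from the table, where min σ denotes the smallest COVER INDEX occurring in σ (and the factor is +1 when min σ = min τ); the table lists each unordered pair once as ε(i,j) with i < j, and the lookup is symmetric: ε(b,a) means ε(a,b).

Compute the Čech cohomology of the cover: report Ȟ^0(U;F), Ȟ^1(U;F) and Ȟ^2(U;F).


Ȟ^0 = Z/5 ⊕ Z/5, Ȟ^1 = 0 and Ȟ^2 = 0

nonempty overlaps:
  W1={{q3},{q5},{q1,q3},{q3,q5},{q3,q6},{q5,q6},{q1,q3,q6},{q3,q5,q6}} W2={{q1},{q3},{q1,q3},{q1,q6},{q3,q5},{q3,q6},{q1,q3,q6},{q3,q5,q6}} W3={{q2}} W4={{q1},{q3},{q5},{q1,q3},{q1,q6},{q3,q5},{q3,q6},{q5,q6},{q1,q3,q6},{q3,q5,q6}} W5={{q3},{q4},{q6},{q1,q3},{q1,q6},{q3,q5},{q3,q6},{q5,q6},{q1,q3,q6},{q3,q5,q6}}
  W12={{q3},{q1,q3},{q3,q5},{q3,q6},{q1,q3,q6},{q3,q5,q6}} W14={{q3},{q5},{q1,q3},{q3,q5},{q3,q6},{q5,q6},{q1,q3,q6},{q3,q5,q6}} W15={{q3},{q1,q3},{q3,q5},{q3,q6},{q5,q6},{q1,q3,q6},{q3,q5,q6}} W24={{q1},{q3},{q1,q3},{q1,q6},{q3,q5},{q3,q6},{q1,q3,q6},{q3,q5,q6}} W25={{q3},{q1,q3},{q1,q6},{q3,q5},{q3,q6},{q1,q3,q6},{q3,q5,q6}} W45={{q3},{q1,q3},{q1,q6},{q3,q5},{q3,q6},{q5,q6},{q1,q3,q6},{q3,q5,q6}}
  W124={{q3},{q1,q3},{q3,q5},{q3,q6},{q1,q3,q6},{q3,q5,q6}} W125={{q3},{q1,q3},{q3,q5},{q3,q6},{q1,q3,q6},{q3,q5,q6}} W145={{q3},{q1,q3},{q3,q5},{q3,q6},{q5,q6},{q1,q3,q6},{q3,q5,q6}} W245={{q3},{q1,q3},{q1,q6},{q3,q5},{q3,q6},{q1,q3,q6},{q3,q5,q6}}
  W1245={{q3},{q1,q3},{q3,q5},{q3,q6},{q1,q3,q6},{q3,q5,q6}}
C dims 5,6,4,1; δ0: rk_F5 3; δ1: rk_F5 3; δ2: rk_F5 1
degree 0: 5−3−0 = 2 → Ȟ^0 ≅ Z/5 ⊕ Z/5
degree 1: 6−3−3 = 0 → Ȟ^1 ≅ 0
degree 2: 4−1−3 = 0 → Ȟ^2 ≅ 0


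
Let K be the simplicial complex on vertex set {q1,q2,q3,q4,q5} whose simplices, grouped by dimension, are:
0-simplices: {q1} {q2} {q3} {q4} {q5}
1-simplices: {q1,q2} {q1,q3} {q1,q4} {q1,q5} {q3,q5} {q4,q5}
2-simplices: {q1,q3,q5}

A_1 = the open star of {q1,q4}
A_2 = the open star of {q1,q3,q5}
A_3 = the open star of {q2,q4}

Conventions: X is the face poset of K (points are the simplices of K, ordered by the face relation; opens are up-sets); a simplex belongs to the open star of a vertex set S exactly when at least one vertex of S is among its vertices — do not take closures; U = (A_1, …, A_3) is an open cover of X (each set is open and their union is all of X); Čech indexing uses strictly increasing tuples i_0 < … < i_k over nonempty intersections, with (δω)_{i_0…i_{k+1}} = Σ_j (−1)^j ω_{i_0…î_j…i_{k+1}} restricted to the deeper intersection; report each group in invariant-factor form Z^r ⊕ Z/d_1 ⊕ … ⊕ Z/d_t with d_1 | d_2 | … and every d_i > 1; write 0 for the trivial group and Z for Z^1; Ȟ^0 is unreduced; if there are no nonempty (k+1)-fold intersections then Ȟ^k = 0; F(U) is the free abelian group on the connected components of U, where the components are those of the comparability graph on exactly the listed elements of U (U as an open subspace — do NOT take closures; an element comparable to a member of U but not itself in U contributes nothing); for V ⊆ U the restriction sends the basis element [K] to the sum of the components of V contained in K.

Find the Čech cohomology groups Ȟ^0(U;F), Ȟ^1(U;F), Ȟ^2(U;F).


Ȟ^0 = Z, Ȟ^1 = Z and Ȟ^2 = 0

nonempty overlaps:
  A1={{q1},{q4},{q1,q2},{q1,q3},{q1,q4},{q1,q5},{q4,q5},{q1,q3,q5}} A2={{q1},{q3},{q5},{q1,q2},{q1,q3},{q1,q4},{q1,q5},{q3,q5},{q4,q5},{q1,q3,q5}} A3={{q2},{q4},{q1,q2},{q1,q4},{q4,q5}}
  A12={{q1},{q1,q2},{q1,q3},{q1,q4},{q1,q5},{q4,q5},{q1,q3,q5}} A13={{q4},{q1,q2},{q1,q4},{q4,q5}} A23={{q1,q2},{q1,q4},{q4,q5}}
  A123={{q1,q2},{q1,q4},{q4,q5}}
components per intersection:
  A1: {{q1},{q4},{q1,q2},{q1,q3},{q1,q4},{q1,q5},{q4,q5},{q1,q3,q5}}
  A2: {{q1},{q3},{q5},{q1,q2},{q1,q3},{q1,q4},{q1,q5},{q3,q5},{q4,q5},{q1,q3,q5}}
  A3: {{q2},{q1,q2}} {{q4},{q1,q4},{q4,q5}}
  A12: {{q1},{q1,q2},{q1,q3},{q1,q4},{q1,q5},{q1,q3,q5}} {{q4,q5}}
  A13: {{q4},{q1,q4},{q4,q5}} {{q1,q2}}
  A23: {{q1,q2}} {{q1,q4}} {{q4,q5}}
  A123: {{q1,q2}} {{q1,q4}} {{q4,q5}}
C dims 4,7,3; δ0: rk 3, SNF 1^3; δ1: rk 3, SNF 1^3
degree 0: 4−3−0 = 1 → Ȟ^0 ≅ Z
degree 1: 7−3−3 = 1 → Ȟ^1 ≅ Z
degree 2: 3−0−3 = 0 → Ȟ^2 ≅ 0


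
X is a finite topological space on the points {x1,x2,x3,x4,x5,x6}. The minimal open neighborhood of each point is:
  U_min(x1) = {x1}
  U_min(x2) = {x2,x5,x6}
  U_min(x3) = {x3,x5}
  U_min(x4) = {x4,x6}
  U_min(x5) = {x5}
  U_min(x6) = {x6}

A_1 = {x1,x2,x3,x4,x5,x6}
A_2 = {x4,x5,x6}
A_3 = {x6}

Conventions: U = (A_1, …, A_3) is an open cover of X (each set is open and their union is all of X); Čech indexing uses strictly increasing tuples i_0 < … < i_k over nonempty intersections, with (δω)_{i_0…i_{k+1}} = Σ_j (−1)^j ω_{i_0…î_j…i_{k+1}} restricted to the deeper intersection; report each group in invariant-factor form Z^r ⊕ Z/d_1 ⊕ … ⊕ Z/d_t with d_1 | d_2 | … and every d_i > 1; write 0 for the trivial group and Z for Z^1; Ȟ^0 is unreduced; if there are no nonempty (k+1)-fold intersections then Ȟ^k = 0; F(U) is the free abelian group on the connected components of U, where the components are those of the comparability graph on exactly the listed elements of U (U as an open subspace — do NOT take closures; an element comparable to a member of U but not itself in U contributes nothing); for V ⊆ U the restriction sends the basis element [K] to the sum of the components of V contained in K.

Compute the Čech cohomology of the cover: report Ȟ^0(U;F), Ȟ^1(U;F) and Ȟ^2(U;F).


intersection data:
  A12={x4,x5,x6} A13={x6} A23={x6}
  A123={x6}
components per intersection:
  A1: {x1} {x2,x3,x4,x5,x6}
  A2: {x4,x6} {x5}
  A3: {x6}
  A12: {x4,x6} {x5}
  A13: {x6}
  A23: {x6}
  A123: {x6}
C dims 5,4,1; δ0: rk 3, SNF 1^3; δ1: rk 1, SNF 1^1
Ȟ^0 = (5 − 3) − 0 = 2, so Ȟ^0 ≅ Z^2
Ȟ^1 = (4 − 1) − 3 = 0, so Ȟ^1 ≅ 0
Ȟ^2 = (1 − 0) − 1 = 0, so Ȟ^2 ≅ 0

Ȟ^0(U;F) ≅ Z^2; Ȟ^1(U;F) ≅ 0; Ȟ^2(U;F) ≅ 0


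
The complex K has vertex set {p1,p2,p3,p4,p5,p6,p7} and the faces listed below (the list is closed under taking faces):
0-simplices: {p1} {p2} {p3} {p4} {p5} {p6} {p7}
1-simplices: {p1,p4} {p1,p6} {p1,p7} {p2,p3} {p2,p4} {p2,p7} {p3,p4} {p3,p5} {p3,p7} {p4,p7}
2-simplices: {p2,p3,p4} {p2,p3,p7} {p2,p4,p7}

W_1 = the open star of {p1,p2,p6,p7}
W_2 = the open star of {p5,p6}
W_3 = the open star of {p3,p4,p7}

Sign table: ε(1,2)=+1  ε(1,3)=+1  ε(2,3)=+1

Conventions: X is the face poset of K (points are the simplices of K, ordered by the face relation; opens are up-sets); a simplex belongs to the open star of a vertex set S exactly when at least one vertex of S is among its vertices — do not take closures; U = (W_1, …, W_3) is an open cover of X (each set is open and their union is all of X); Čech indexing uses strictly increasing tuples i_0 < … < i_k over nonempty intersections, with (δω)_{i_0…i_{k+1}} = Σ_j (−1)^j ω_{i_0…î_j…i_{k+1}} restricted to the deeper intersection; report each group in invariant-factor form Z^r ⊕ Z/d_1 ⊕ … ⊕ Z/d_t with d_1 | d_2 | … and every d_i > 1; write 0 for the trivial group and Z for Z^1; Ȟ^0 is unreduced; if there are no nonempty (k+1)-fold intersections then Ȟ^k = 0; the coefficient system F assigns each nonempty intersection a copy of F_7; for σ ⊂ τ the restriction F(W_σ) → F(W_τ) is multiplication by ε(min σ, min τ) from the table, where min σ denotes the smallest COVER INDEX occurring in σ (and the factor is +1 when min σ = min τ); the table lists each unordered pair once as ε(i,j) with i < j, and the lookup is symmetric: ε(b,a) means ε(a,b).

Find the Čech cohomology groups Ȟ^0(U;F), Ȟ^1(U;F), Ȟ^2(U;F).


cover nerve:
  W1={{p1},{p2},{p6},{p7},{p1,p4},{p1,p6},{p1,p7},{p2,p3},{p2,p4},{p2,p7},{p3,p7},{p4,p7},{p2,p3,p4},{p2,p3,p7},{p2,p4,p7}} W2={{p5},{p6},{p1,p6},{p3,p5}} W3={{p3},{p4},{p7},{p1,p4},{p1,p7},{p2,p3},{p2,p4},{p2,p7},{p3,p4},{p3,p5},{p3,p7},{p4,p7},{p2,p3,p4},{p2,p3,p7},{p2,p4,p7}}
  W12={{p6},{p1,p6}} W13={{p7},{p1,p4},{p1,p7},{p2,p3},{p2,p4},{p2,p7},{p3,p7},{p4,p7},{p2,p3,p4},{p2,p3,p7},{p2,p4,p7}} W23={{p3,p5}}
C dims 3,3; δ0: rk_F7 2
Ȟ^0: (3−2)−0=1 ⇒ Z/7
Ȟ^1: (3−0)−2=1 ⇒ Z/7
Ȟ^2: (0−0)−0=0 ⇒ 0

Ȟ^0(U;F) ≅ Z/7, Ȟ^1(U;F) ≅ Z/7, Ȟ^2(U;F) ≅ 0


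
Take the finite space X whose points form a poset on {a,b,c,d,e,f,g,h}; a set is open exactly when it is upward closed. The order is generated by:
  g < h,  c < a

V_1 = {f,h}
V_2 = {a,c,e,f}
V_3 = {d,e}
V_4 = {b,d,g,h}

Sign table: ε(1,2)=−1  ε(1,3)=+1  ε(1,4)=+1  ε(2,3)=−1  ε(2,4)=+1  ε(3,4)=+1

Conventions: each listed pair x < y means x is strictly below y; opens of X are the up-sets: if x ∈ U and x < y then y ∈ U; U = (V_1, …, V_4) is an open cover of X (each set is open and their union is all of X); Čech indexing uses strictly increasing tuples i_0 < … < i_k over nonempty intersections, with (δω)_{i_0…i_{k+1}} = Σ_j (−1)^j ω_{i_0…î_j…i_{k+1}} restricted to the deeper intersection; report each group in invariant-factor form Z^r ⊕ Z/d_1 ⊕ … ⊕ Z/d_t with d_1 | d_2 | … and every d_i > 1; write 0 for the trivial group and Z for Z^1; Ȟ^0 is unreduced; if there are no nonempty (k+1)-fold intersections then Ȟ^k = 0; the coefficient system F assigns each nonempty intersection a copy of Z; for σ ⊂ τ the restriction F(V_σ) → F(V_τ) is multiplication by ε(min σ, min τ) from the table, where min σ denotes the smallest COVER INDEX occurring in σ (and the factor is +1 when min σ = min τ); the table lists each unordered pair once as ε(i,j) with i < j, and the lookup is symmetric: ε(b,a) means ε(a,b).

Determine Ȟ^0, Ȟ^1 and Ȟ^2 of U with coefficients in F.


nerve of the cover:
  V12={f} V14={h} V23={e} V34={d}
C dims 4,4; δ0: rk 3, SNF 1^3
Ȟ^0 = (4 − 3) − 0 = 1, so Ȟ^0 ≅ Z
Ȟ^1 = (4 − 0) − 3 = 1, so Ȟ^1 ≅ Z
Ȟ^2 = (0 − 0) − 0 = 0, so Ȟ^2 ≅ 0

Ȟ^0(U;F) ≅ Z, Ȟ^1(U;F) ≅ Z and Ȟ^2(U;F) ≅ 0


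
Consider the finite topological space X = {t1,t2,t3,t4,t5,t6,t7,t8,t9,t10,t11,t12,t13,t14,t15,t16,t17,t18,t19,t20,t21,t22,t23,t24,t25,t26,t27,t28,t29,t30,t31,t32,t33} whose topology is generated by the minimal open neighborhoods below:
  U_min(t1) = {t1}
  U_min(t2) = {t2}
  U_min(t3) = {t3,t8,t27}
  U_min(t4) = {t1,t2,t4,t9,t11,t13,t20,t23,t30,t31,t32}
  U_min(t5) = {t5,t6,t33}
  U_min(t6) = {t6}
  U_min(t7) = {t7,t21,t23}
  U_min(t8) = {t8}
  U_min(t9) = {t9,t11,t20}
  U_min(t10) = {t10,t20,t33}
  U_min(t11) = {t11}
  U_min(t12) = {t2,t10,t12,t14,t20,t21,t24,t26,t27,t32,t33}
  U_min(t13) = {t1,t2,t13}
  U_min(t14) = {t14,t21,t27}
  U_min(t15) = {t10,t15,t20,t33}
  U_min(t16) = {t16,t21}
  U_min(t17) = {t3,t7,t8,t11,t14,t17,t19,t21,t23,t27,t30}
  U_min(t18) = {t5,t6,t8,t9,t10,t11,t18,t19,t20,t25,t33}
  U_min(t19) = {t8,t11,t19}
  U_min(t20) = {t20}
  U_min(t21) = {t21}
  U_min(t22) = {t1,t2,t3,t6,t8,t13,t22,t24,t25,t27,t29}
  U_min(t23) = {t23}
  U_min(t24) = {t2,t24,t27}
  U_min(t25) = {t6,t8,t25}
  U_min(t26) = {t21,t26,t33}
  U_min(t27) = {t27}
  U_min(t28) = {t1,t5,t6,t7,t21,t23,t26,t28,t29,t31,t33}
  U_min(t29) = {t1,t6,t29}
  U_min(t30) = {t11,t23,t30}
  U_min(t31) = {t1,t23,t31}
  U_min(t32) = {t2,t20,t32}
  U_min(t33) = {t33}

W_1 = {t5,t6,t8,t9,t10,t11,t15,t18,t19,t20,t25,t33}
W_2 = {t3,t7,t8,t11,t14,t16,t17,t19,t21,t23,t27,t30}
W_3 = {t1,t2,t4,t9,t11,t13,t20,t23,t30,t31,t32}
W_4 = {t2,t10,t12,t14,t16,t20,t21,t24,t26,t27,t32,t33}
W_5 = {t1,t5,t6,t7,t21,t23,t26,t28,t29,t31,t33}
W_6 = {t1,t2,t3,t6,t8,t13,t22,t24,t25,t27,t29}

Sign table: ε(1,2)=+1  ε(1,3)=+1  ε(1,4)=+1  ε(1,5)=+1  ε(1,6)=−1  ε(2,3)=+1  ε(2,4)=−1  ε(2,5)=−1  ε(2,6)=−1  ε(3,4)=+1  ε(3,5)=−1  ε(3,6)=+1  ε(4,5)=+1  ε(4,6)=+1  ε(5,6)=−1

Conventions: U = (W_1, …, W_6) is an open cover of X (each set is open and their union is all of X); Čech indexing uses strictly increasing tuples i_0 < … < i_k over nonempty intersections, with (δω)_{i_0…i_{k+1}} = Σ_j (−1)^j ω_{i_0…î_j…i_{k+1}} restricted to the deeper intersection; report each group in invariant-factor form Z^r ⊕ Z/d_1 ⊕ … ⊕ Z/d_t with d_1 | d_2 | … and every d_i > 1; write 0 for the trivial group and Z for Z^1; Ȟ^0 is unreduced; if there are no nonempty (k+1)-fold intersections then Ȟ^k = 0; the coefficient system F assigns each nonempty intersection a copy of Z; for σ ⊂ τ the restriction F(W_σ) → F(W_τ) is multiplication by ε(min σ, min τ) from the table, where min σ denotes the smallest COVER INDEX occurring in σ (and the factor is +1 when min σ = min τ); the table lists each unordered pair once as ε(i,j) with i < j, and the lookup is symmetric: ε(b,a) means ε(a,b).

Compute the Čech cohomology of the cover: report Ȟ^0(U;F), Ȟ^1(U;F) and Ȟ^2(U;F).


nerve of the cover:
  W12={t8,t11,t19} W13={t9,t11,t20} W14={t10,t20,t33} W15={t5,t6,t33} W16={t6,t8,t25} W23={t11,t23,t30} W24={t14,t16,t21,t27} W25={t7,t21,t23} W26={t3,t8,t27} W34={t2,t20,t32} W35={t1,t23,t31} W36={t1,t2,t13} W45={t21,t26,t33} W46={t2,t24,t27} W56={t1,t6,t29}
  W123={t11} W126={t8} W134={t20} W145={t33} W156={t6} W235={t23} W245={t21} W246={t27} W346={t2} W356={t1}
C dims 6,15,10; δ0: rk 6, SNF 1^5·2; δ1: rk 9, SNF 1^9
Ȟ^0 = (6 − 6) − 0 = 0, so Ȟ^0 ≅ 0
Ȟ^1 = (15 − 9) − 6 = 0 plus torsion [2], so Ȟ^1 ≅ Z/2
Ȟ^2 = (10 − 0) − 9 = 1, so Ȟ^2 ≅ Z

Ȟ^0 ≅ 0,  Ȟ^1 ≅ Z/2,  Ȟ^2 ≅ Z


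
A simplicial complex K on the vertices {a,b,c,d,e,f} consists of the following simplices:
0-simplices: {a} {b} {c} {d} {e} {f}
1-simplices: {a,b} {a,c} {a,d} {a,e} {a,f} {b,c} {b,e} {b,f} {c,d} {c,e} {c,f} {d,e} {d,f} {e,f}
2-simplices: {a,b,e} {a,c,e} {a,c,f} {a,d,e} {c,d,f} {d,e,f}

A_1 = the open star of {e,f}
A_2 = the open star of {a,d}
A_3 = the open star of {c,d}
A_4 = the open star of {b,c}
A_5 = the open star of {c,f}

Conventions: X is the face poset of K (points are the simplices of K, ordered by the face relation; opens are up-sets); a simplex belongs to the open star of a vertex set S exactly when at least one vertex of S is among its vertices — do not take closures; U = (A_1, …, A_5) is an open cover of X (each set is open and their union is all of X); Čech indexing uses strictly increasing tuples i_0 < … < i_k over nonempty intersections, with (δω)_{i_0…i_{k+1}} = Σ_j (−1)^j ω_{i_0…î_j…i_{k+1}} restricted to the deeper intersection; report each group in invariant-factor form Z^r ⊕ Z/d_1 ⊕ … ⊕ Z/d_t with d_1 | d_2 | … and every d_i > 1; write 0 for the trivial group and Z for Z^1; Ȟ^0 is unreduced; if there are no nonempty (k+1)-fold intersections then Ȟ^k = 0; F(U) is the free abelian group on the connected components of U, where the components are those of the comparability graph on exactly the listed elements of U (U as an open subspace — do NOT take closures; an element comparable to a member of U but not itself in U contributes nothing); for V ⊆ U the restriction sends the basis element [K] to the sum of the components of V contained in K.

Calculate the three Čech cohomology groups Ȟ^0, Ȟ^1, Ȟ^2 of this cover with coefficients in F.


Ȟ^0 ≅ Z,  Ȟ^1 ≅ Z^3,  Ȟ^2 ≅ 0

nerve simplices:
  A1={{e},{f},{a,e},{a,f},{b,e},{b,f},{c,e},{c,f},{d,e},{d,f},{e,f},{a,b,e},{a,c,e},{a,c,f},{a,d,e},{c,d,f},{d,e,f}} A2={{a},{d},{a,b},{a,c},{a,d},{a,e},{a,f},{c,d},{d,e},{d,f},{a,b,e},{a,c,e},{a,c,f},{a,d,e},{c,d,f},{d,e,f}} A3={{c},{d},{a,c},{a,d},{b,c},{c,d},{c,e},{c,f},{d,e},{d,f},{a,c,e},{a,c,f},{a,d,e},{c,d,f},{d,e,f}} A4={{b},{c},{a,b},{a,c},{b,c},{b,e},{b,f},{c,d},{c,e},{c,f},{a,b,e},{a,c,e},{a,c,f},{c,d,f}} A5={{c},{f},{a,c},{a,f},{b,c},{b,f},{c,d},{c,e},{c,f},{d,f},{e,f},{a,c,e},{a,c,f},{c,d,f},{d,e,f}}
  A12={{a,e},{a,f},{d,e},{d,f},{a,b,e},{a,c,e},{a,c,f},{a,d,e},{c,d,f},{d,e,f}} A13={{c,e},{c,f},{d,e},{d,f},{a,c,e},{a,c,f},{a,d,e},{c,d,f},{d,e,f}} A14={{b,e},{b,f},{c,e},{c,f},{a,b,e},{a,c,e},{a,c,f},{c,d,f}} A15={{f},{a,f},{b,f},{c,e},{c,f},{d,f},{e,f},{a,c,e},{a,c,f},{c,d,f},{d,e,f}} A23={{d},{a,c},{a,d},{c,d},{d,e},{d,f},{a,c,e},{a,c,f},{a,d,e},{c,d,f},{d,e,f}} A24={{a,b},{a,c},{c,d},{a,b,e},{a,c,e},{a,c,f},{c,d,f}} A25={{a,c},{a,f},{c,d},{d,f},{a,c,e},{a,c,f},{c,d,f},{d,e,f}} A34={{c},{a,c},{b,c},{c,d},{c,e},{c,f},{a,c,e},{a,c,f},{c,d,f}} A35={{c},{a,c},{b,c},{c,d},{c,e},{c,f},{d,f},{a,c,e},{a,c,f},{c,d,f},{d,e,f}} A45={{c},{a,c},{b,c},{b,f},{c,d},{c,e},{c,f},{a,c,e},{a,c,f},{c,d,f}}
  A123={{d,e},{d,f},{a,c,e},{a,c,f},{a,d,e},{c,d,f},{d,e,f}} A124={{a,b,e},{a,c,e},{a,c,f},{c,d,f}} A125={{a,f},{d,f},{a,c,e},{a,c,f},{c,d,f},{d,e,f}} A134={{c,e},{c,f},{a,c,e},{a,c,f},{c,d,f}} A135={{c,e},{c,f},{d,f},{a,c,e},{a,c,f},{c,d,f},{d,e,f}} A145={{b,f},{c,e},{c,f},{a,c,e},{a,c,f},{c,d,f}} A234={{a,c},{c,d},{a,c,e},{a,c,f},{c,d,f}} A235={{a,c},{c,d},{d,f},{a,c,e},{a,c,f},{c,d,f},{d,e,f}} A245={{a,c},{c,d},{a,c,e},{a,c,f},{c,d,f}} A345={{c},{a,c},{b,c},{c,d},{c,e},{c,f},{a,c,e},{a,c,f},{c,d,f}}
  A1234={{a,c,e},{a,c,f},{c,d,f}} A1235={{d,f},{a,c,e},{a,c,f},{c,d,f},{d,e,f}} A1245={{a,c,e},{a,c,f},{c,d,f}} A1345={{c,e},{c,f},{a,c,e},{a,c,f},{c,d,f}} A2345={{a,c},{c,d},{a,c,e},{a,c,f},{c,d,f}}
  A12345={{a,c,e},{a,c,f},{c,d,f}}
components per intersection:
  A1: {{e},{f},{a,e},{a,f},{b,e},{b,f},{c,e},{c,f},{d,e},{d,f},{e,f},{a,b,e},{a,c,e},{a,c,f},{a,d,e},{c,d,f},{d,e,f}}
  A2: {{a},{d},{a,b},{a,c},{a,d},{a,e},{a,f},{c,d},{d,e},{d,f},{a,b,e},{a,c,e},{a,c,f},{a,d,e},{c,d,f},{d,e,f}}
  A3: {{c},{d},{a,c},{a,d},{b,c},{c,d},{c,e},{c,f},{d,e},{d,f},{a,c,e},{a,c,f},{a,d,e},{c,d,f},{d,e,f}}
  A4: {{b},{c},{a,b},{a,c},{b,c},{b,e},{b,f},{c,d},{c,e},{c,f},{a,b,e},{a,c,e},{a,c,f},{c,d,f}}
  A5: {{c},{f},{a,c},{a,f},{b,c},{b,f},{c,d},{c,e},{c,f},{d,f},{e,f},{a,c,e},{a,c,f},{c,d,f},{d,e,f}}
  A12: {{a,e},{d,e},{d,f},{a,b,e},{a,c,e},{a,d,e},{c,d,f},{d,e,f}} {{a,f},{a,c,f}}
  A13: {{c,e},{a,c,e}} {{c,f},{d,e},{d,f},{a,c,f},{a,d,e},{c,d,f},{d,e,f}}
  A14: {{b,e},{a,b,e}} {{b,f}} {{c,e},{a,c,e}} {{c,f},{a,c,f},{c,d,f}}
  A15: {{f},{a,f},{b,f},{c,f},{d,f},{e,f},{a,c,f},{c,d,f},{d,e,f}} {{c,e},{a,c,e}}
  A23: {{d},{a,d},{c,d},{d,e},{d,f},{a,d,e},{c,d,f},{d,e,f}} {{a,c},{a,c,e},{a,c,f}}
  A24: {{a,b},{a,b,e}} {{a,c},{a,c,e},{a,c,f}} {{c,d},{c,d,f}}
  A25: {{a,c},{a,f},{a,c,e},{a,c,f}} {{c,d},{d,f},{c,d,f},{d,e,f}}
  A34: {{c},{a,c},{b,c},{c,d},{c,e},{c,f},{a,c,e},{a,c,f},{c,d,f}}
  A35: {{c},{a,c},{b,c},{c,d},{c,e},{c,f},{d,f},{a,c,e},{a,c,f},{c,d,f},{d,e,f}}
  A45: {{c},{a,c},{b,c},{c,d},{c,e},{c,f},{a,c,e},{a,c,f},{c,d,f}} {{b,f}}
  A123: {{d,e},{d,f},{a,d,e},{c,d,f},{d,e,f}} {{a,c,e}} {{a,c,f}}
  A124: {{a,b,e}} {{a,c,e}} {{a,c,f}} {{c,d,f}}
  A125: {{a,f},{a,c,f}} {{d,f},{c,d,f},{d,e,f}} {{a,c,e}}
  A134: {{c,e},{a,c,e}} {{c,f},{a,c,f},{c,d,f}}
  A135: {{c,e},{a,c,e}} {{c,f},{d,f},{a,c,f},{c,d,f},{d,e,f}}
  A145: {{b,f}} {{c,e},{a,c,e}} {{c,f},{a,c,f},{c,d,f}}
  A234: {{a,c},{a,c,e},{a,c,f}} {{c,d},{c,d,f}}
  A235: {{a,c},{a,c,e},{a,c,f}} {{c,d},{d,f},{c,d,f},{d,e,f}}
  A245: {{a,c},{a,c,e},{a,c,f}} {{c,d},{c,d,f}}
  A345: {{c},{a,c},{b,c},{c,d},{c,e},{c,f},{a,c,e},{a,c,f},{c,d,f}}
  A1234: {{a,c,e}} {{a,c,f}} {{c,d,f}}
  A1235: {{d,f},{c,d,f},{d,e,f}} {{a,c,e}} {{a,c,f}}
  A1245: {{a,c,e}} {{a,c,f}} {{c,d,f}}
  A1345: {{c,e},{a,c,e}} {{c,f},{a,c,f},{c,d,f}}
  A2345: {{a,c},{a,c,e},{a,c,f}} {{c,d},{c,d,f}}
  A12345: {{a,c,e}} {{a,c,f}} {{c,d,f}}
C dims 5,21,24,13; δ0: rk 4, SNF 1^4; δ1: rk 14, SNF 1^14; δ2: rk 10, SNF 1^10
degree 0: 5−4−0 = 1 → Ȟ^0 ≅ Z
degree 1: 21−14−4 = 3 → Ȟ^1 ≅ Z^3
degree 2: 24−10−14 = 0 → Ȟ^2 ≅ 0


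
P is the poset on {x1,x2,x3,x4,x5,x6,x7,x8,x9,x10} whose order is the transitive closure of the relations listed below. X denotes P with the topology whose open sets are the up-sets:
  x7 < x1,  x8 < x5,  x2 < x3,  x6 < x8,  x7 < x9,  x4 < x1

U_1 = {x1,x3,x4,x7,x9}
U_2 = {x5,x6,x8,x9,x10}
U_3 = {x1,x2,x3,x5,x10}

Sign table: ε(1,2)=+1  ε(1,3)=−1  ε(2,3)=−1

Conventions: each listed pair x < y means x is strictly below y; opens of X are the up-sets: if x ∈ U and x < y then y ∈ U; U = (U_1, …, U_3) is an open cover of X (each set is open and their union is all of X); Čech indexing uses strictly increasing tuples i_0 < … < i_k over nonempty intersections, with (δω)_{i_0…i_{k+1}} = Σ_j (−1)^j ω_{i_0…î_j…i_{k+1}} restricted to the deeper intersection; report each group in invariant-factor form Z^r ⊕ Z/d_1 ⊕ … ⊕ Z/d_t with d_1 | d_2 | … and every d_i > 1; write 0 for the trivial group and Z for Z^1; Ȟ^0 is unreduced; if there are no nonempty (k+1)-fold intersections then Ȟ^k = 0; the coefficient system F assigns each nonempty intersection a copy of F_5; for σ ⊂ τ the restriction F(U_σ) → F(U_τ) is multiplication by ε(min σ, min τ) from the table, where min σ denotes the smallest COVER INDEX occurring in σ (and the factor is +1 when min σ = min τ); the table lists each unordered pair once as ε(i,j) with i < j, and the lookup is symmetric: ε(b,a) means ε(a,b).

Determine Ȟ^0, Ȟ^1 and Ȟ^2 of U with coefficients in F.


Ȟ^0 = Z/5, Ȟ^1 = Z/5, Ȟ^2 = 0

nerve of the cover:
  U12={x9} U13={x1,x3} U23={x5,x10}
C dims 3,3; δ0: rk_F5 2
Ȟ^0 = (3 − 2) − 0 = 1, so Ȟ^0 ≅ Z/5
Ȟ^1 = (3 − 0) − 2 = 1, so Ȟ^1 ≅ Z/5
Ȟ^2 = (0 − 0) − 0 = 0, so Ȟ^2 ≅ 0


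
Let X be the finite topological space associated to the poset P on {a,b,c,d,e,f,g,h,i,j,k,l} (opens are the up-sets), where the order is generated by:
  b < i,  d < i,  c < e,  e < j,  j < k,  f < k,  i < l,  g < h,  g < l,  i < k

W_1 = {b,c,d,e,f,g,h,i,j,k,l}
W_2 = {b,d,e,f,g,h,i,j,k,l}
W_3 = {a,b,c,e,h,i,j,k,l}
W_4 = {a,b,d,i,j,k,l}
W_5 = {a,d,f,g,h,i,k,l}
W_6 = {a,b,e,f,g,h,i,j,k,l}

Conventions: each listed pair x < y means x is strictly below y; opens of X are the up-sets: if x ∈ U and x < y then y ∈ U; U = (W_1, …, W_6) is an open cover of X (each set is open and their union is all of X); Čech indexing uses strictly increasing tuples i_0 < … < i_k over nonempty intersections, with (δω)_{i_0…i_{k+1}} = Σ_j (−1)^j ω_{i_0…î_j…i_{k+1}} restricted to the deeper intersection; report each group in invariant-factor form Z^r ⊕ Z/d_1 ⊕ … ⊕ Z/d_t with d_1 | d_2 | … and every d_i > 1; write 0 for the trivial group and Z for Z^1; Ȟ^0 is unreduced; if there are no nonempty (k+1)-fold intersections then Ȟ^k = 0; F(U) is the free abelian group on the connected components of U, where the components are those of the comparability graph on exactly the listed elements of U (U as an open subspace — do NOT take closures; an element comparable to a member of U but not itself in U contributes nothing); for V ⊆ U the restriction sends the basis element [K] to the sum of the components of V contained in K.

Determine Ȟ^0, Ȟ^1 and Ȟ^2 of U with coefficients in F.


Ȟ^0(U;F) ≅ Z^2,  Ȟ^1(U;F) ≅ 0,  Ȟ^2(U;F) ≅ 0

nonempty intersections:
  W12={b,d,e,f,g,h,i,j,k,l} W13={b,c,e,h,i,j,k,l} W14={b,d,i,j,k,l} W15={d,f,g,h,i,k,l} W16={b,e,f,g,h,i,j,k,l} W23={b,e,h,i,j,k,l} W24={b,d,i,j,k,l} W25={d,f,g,h,i,k,l} W26={b,e,f,g,h,i,j,k,l} W34={a,b,i,j,k,l} W35={a,h,i,k,l} W36={a,b,e,h,i,j,k,l} W45={a,d,i,k,l} W46={a,b,i,j,k,l} W56={a,f,g,h,i,k,l}
  W123={b,e,h,i,j,k,l} W124={b,d,i,j,k,l} W125={d,f,g,h,i,k,l} W126={b,e,f,g,h,i,j,k,l} W134={b,i,j,k,l} W135={h,i,k,l} W136={b,e,h,i,j,k,l} W145={d,i,k,l} W146={b,i,j,k,l} W156={f,g,h,i,k,l} W234={b,i,j,k,l} W235={h,i,k,l} W236={b,e,h,i,j,k,l} W245={d,i,k,l} W246={b,i,j,k,l} W256={f,g,h,i,k,l} W345={a,i,k,l} W346={a,b,i,j,k,l} W356={a,h,i,k,l} W456={a,i,k,l}
  W1234={b,i,j,k,l} W1235={h,i,k,l} W1236={b,e,h,i,j,k,l} W1245={d,i,k,l} W1246={b,i,j,k,l} W1256={f,g,h,i,k,l} W1345={i,k,l} W1346={b,i,j,k,l} W1356={h,i,k,l} W1456={i,k,l} W2345={i,k,l} W2346={b,i,j,k,l} W2356={h,i,k,l} W2456={i,k,l} W3456={a,i,k,l}
  W12345={i,k,l} W12346={b,i,j,k,l} W12356={h,i,k,l} W12456={i,k,l} W13456={i,k,l} W23456={i,k,l}
  W123456={i,k,l}
components per intersection:
  W1: {b,c,d,e,f,g,h,i,j,k,l}
  W2: {b,d,e,f,g,h,i,j,k,l}
  W3: {a} {b,c,e,i,j,k,l} {h}
  W4: {a} {b,d,i,j,k,l}
  W5: {a} {d,f,g,h,i,k,l}
  W6: {a} {b,e,f,g,h,i,j,k,l}
  W12: {b,d,e,f,g,h,i,j,k,l}
  W13: {b,c,e,i,j,k,l} {h}
  W14: {b,d,i,j,k,l}
  W15: {d,f,g,h,i,k,l}
  W16: {b,e,f,g,h,i,j,k,l}
  W23: {b,e,i,j,k,l} {h}
  W24: {b,d,i,j,k,l}
  W25: {d,f,g,h,i,k,l}
  W26: {b,e,f,g,h,i,j,k,l}
  W34: {a} {b,i,j,k,l}
  W35: {a} {h} {i,k,l}
  W36: {a} {b,e,i,j,k,l} {h}
  W45: {a} {d,i,k,l}
  W46: {a} {b,i,j,k,l}
  W56: {a} {f,g,h,i,k,l}
  W123: {b,e,i,j,k,l} {h}
  W124: {b,d,i,j,k,l}
  W125: {d,f,g,h,i,k,l}
  W126: {b,e,f,g,h,i,j,k,l}
  W134: {b,i,j,k,l}
  W135: {h} {i,k,l}
  W136: {b,e,i,j,k,l} {h}
  W145: {d,i,k,l}
  W146: {b,i,j,k,l}
  W156: {f,g,h,i,k,l}
  W234: {b,i,j,k,l}
  W235: {h} {i,k,l}
  W236: {b,e,i,j,k,l} {h}
  W245: {d,i,k,l}
  W246: {b,i,j,k,l}
  W256: {f,g,h,i,k,l}
  W345: {a} {i,k,l}
  W346: {a} {b,i,j,k,l}
  W356: {a} {h} {i,k,l}
  W456: {a} {i,k,l}
  W1234: {b,i,j,k,l}
  W1235: {h} {i,k,l}
  W1236: {b,e,i,j,k,l} {h}
  W1245: {d,i,k,l}
  W1246: {b,i,j,k,l}
  W1256: {f,g,h,i,k,l}
  W1345: {i,k,l}
  W1346: {b,i,j,k,l}
  W1356: {h} {i,k,l}
  W1456: {i,k,l}
  W2345: {i,k,l}
  W2346: {b,i,j,k,l}
  W2356: {h} {i,k,l}
  W2456: {i,k,l}
  W3456: {a} {i,k,l}
  W12345: {i,k,l}
  W12346: {b,i,j,k,l}
  W12356: {h} {i,k,l}
  W12456: {i,k,l}
  W13456: {i,k,l}
  W23456: {i,k,l}
  W123456: {i,k,l}
C dims 11,25,30,20; δ0: rk 9, SNF 1^9; δ1: rk 16, SNF 1^16; δ2: rk 14, SNF 1^14
Ȟ^0: (11−9)−0=2 ⇒ Z^2
Ȟ^1: (25−16)−9=0 ⇒ 0
Ȟ^2: (30−14)−16=0 ⇒ 0


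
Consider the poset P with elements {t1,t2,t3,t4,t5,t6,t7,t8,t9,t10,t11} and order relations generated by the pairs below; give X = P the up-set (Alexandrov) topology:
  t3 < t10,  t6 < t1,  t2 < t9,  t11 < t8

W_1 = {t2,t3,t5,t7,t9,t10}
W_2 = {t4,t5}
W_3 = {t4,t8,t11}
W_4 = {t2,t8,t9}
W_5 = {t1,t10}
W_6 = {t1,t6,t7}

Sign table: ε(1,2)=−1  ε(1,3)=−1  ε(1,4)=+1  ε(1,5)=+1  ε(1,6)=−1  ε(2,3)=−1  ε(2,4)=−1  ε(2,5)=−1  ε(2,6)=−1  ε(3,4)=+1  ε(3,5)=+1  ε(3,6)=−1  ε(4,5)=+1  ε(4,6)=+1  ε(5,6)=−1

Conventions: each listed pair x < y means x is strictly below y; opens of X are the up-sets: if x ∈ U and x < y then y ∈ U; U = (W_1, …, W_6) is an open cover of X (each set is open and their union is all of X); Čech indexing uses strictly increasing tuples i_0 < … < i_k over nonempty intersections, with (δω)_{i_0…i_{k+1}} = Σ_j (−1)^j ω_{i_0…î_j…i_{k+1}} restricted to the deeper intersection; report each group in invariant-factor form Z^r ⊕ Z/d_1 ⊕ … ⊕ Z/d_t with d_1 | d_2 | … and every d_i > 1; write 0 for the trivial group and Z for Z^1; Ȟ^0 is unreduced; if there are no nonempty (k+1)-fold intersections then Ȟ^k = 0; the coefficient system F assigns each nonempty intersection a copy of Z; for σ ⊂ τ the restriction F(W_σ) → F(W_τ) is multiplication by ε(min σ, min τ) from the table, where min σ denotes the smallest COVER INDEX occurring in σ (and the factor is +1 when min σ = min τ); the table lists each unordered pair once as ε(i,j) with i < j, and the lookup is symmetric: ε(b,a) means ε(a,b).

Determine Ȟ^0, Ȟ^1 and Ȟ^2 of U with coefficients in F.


Ȟ^0 = Z; Ȟ^1 = Z^2; Ȟ^2 = 0

cover nerve:
  W12={t5} W14={t2,t9} W15={t10} W16={t7} W23={t4} W34={t8} W56={t1}
C dims 6,7; δ0: rk 5, SNF 1^5
Ȟ^0: (6−5)−0=1 ⇒ Z
Ȟ^1: (7−0)−5=2 ⇒ Z^2
Ȟ^2: (0−0)−0=0 ⇒ 0


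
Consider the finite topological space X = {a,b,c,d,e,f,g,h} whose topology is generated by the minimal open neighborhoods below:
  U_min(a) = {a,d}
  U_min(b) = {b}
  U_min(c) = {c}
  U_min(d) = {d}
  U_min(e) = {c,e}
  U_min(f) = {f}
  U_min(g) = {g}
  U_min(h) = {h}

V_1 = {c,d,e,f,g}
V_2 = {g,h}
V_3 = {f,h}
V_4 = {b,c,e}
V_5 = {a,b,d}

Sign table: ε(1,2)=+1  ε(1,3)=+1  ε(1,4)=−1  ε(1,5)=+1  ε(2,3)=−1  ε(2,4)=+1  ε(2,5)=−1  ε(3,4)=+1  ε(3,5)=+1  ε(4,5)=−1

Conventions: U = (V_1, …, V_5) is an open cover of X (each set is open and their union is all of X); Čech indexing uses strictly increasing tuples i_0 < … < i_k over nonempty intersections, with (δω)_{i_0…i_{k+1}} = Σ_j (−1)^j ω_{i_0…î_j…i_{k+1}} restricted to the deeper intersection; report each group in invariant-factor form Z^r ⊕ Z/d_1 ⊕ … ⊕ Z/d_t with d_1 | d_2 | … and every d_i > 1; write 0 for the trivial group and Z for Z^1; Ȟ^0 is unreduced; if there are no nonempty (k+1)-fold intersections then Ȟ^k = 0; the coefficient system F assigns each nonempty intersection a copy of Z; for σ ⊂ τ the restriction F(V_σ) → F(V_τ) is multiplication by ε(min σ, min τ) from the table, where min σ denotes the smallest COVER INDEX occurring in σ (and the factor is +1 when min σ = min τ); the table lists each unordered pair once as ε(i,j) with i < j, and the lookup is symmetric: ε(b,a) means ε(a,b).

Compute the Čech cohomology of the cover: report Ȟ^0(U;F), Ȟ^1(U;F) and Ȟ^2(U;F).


nonempty intersections:
  V12={g} V13={f} V14={c,e} V15={d} V23={h} V45={b}
C dims 5,6; δ0: rk 5, SNF 1^4·2
Ȟ^0: (5−5)−0=0 ⇒ 0
Ȟ^1: (6−0)−5=1 plus torsion [2] ⇒ Z ⊕ Z/2
Ȟ^2: (0−0)−0=0 ⇒ 0

Ȟ^0 = 0, Ȟ^1 = Z ⊕ Z/2 and Ȟ^2 = 0


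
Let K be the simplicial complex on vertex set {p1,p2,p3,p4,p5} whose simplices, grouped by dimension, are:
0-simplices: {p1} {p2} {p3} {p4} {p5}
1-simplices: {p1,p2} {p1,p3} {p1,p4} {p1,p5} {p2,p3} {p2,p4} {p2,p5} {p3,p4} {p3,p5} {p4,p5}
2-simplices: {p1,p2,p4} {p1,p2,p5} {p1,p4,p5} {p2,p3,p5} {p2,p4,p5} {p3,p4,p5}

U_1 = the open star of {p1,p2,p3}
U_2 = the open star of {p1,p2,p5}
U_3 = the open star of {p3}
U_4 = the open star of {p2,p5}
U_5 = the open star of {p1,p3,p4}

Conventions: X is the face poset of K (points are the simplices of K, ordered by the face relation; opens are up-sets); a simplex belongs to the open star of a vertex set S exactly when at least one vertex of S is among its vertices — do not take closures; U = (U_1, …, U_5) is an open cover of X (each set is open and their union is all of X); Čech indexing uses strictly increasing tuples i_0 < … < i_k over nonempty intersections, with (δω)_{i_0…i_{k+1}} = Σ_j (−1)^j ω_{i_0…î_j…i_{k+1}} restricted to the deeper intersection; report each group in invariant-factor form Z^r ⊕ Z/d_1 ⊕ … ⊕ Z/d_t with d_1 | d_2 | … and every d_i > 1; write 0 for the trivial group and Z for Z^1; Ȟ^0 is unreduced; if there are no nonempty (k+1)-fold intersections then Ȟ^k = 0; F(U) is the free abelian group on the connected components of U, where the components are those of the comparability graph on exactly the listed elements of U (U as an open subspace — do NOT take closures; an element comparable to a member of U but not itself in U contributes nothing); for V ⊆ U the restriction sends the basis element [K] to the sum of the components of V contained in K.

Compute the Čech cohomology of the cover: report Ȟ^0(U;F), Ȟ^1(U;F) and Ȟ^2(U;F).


nerve of the cover:
  U1={{p1},{p2},{p3},{p1,p2},{p1,p3},{p1,p4},{p1,p5},{p2,p3},{p2,p4},{p2,p5},{p3,p4},{p3,p5},{p1,p2,p4},{p1,p2,p5},{p1,p4,p5},{p2,p3,p5},{p2,p4,p5},{p3,p4,p5}} U2={{p1},{p2},{p5},{p1,p2},{p1,p3},{p1,p4},{p1,p5},{p2,p3},{p2,p4},{p2,p5},{p3,p5},{p4,p5},{p1,p2,p4},{p1,p2,p5},{p1,p4,p5},{p2,p3,p5},{p2,p4,p5},{p3,p4,p5}} U3={{p3},{p1,p3},{p2,p3},{p3,p4},{p3,p5},{p2,p3,p5},{p3,p4,p5}} U4={{p2},{p5},{p1,p2},{p1,p5},{p2,p3},{p2,p4},{p2,p5},{p3,p5},{p4,p5},{p1,p2,p4},{p1,p2,p5},{p1,p4,p5},{p2,p3,p5},{p2,p4,p5},{p3,p4,p5}} U5={{p1},{p3},{p4},{p1,p2},{p1,p3},{p1,p4},{p1,p5},{p2,p3},{p2,p4},{p3,p4},{p3,p5},{p4,p5},{p1,p2,p4},{p1,p2,p5},{p1,p4,p5},{p2,p3,p5},{p2,p4,p5},{p3,p4,p5}}
  U12={{p1},{p2},{p1,p2},{p1,p3},{p1,p4},{p1,p5},{p2,p3},{p2,p4},{p2,p5},{p3,p5},{p1,p2,p4},{p1,p2,p5},{p1,p4,p5},{p2,p3,p5},{p2,p4,p5},{p3,p4,p5}} U13={{p3},{p1,p3},{p2,p3},{p3,p4},{p3,p5},{p2,p3,p5},{p3,p4,p5}} U14={{p2},{p1,p2},{p1,p5},{p2,p3},{p2,p4},{p2,p5},{p3,p5},{p1,p2,p4},{p1,p2,p5},{p1,p4,p5},{p2,p3,p5},{p2,p4,p5},{p3,p4,p5}} U15={{p1},{p3},{p1,p2},{p1,p3},{p1,p4},{p1,p5},{p2,p3},{p2,p4},{p3,p4},{p3,p5},{p1,p2,p4},{p1,p2,p5},{p1,p4,p5},{p2,p3,p5},{p2,p4,p5},{p3,p4,p5}} U23={{p1,p3},{p2,p3},{p3,p5},{p2,p3,p5},{p3,p4,p5}} U24={{p2},{p5},{p1,p2},{p1,p5},{p2,p3},{p2,p4},{p2,p5},{p3,p5},{p4,p5},{p1,p2,p4},{p1,p2,p5},{p1,p4,p5},{p2,p3,p5},{p2,p4,p5},{p3,p4,p5}} U25={{p1},{p1,p2},{p1,p3},{p1,p4},{p1,p5},{p2,p3},{p2,p4},{p3,p5},{p4,p5},{p1,p2,p4},{p1,p2,p5},{p1,p4,p5},{p2,p3,p5},{p2,p4,p5},{p3,p4,p5}} U34={{p2,p3},{p3,p5},{p2,p3,p5},{p3,p4,p5}} U35={{p3},{p1,p3},{p2,p3},{p3,p4},{p3,p5},{p2,p3,p5},{p3,p4,p5}} U45={{p1,p2},{p1,p5},{p2,p3},{p2,p4},{p3,p5},{p4,p5},{p1,p2,p4},{p1,p2,p5},{p1,p4,p5},{p2,p3,p5},{p2,p4,p5},{p3,p4,p5}}
  U123={{p1,p3},{p2,p3},{p3,p5},{p2,p3,p5},{p3,p4,p5}} U124={{p2},{p1,p2},{p1,p5},{p2,p3},{p2,p4},{p2,p5},{p3,p5},{p1,p2,p4},{p1,p2,p5},{p1,p4,p5},{p2,p3,p5},{p2,p4,p5},{p3,p4,p5}} U125={{p1},{p1,p2},{p1,p3},{p1,p4},{p1,p5},{p2,p3},{p2,p4},{p3,p5},{p1,p2,p4},{p1,p2,p5},{p1,p4,p5},{p2,p3,p5},{p2,p4,p5},{p3,p4,p5}} U134={{p2,p3},{p3,p5},{p2,p3,p5},{p3,p4,p5}} U135={{p3},{p1,p3},{p2,p3},{p3,p4},{p3,p5},{p2,p3,p5},{p3,p4,p5}} U145={{p1,p2},{p1,p5},{p2,p3},{p2,p4},{p3,p5},{p1,p2,p4},{p1,p2,p5},{p1,p4,p5},{p2,p3,p5},{p2,p4,p5},{p3,p4,p5}} U234={{p2,p3},{p3,p5},{p2,p3,p5},{p3,p4,p5}} U235={{p1,p3},{p2,p3},{p3,p5},{p2,p3,p5},{p3,p4,p5}} U245={{p1,p2},{p1,p5},{p2,p3},{p2,p4},{p3,p5},{p4,p5},{p1,p2,p4},{p1,p2,p5},{p1,p4,p5},{p2,p3,p5},{p2,p4,p5},{p3,p4,p5}} U345={{p2,p3},{p3,p5},{p2,p3,p5},{p3,p4,p5}}
  U1234={{p2,p3},{p3,p5},{p2,p3,p5},{p3,p4,p5}} U1235={{p1,p3},{p2,p3},{p3,p5},{p2,p3,p5},{p3,p4,p5}} U1245={{p1,p2},{p1,p5},{p2,p3},{p2,p4},{p3,p5},{p1,p2,p4},{p1,p2,p5},{p1,p4,p5},{p2,p3,p5},{p2,p4,p5},{p3,p4,p5}} U1345={{p2,p3},{p3,p5},{p2,p3,p5},{p3,p4,p5}} U2345={{p2,p3},{p3,p5},{p2,p3,p5},{p3,p4,p5}}
  U12345={{p2,p3},{p3,p5},{p2,p3,p5},{p3,p4,p5}}
components per intersection:
  U1: {{p1},{p2},{p3},{p1,p2},{p1,p3},{p1,p4},{p1,p5},{p2,p3},{p2,p4},{p2,p5},{p3,p4},{p3,p5},{p1,p2,p4},{p1,p2,p5},{p1,p4,p5},{p2,p3,p5},{p2,p4,p5},{p3,p4,p5}}
  U2: {{p1},{p2},{p5},{p1,p2},{p1,p3},{p1,p4},{p1,p5},{p2,p3},{p2,p4},{p2,p5},{p3,p5},{p4,p5},{p1,p2,p4},{p1,p2,p5},{p1,p4,p5},{p2,p3,p5},{p2,p4,p5},{p3,p4,p5}}
  U3: {{p3},{p1,p3},{p2,p3},{p3,p4},{p3,p5},{p2,p3,p5},{p3,p4,p5}}
  U4: {{p2},{p5},{p1,p2},{p1,p5},{p2,p3},{p2,p4},{p2,p5},{p3,p5},{p4,p5},{p1,p2,p4},{p1,p2,p5},{p1,p4,p5},{p2,p3,p5},{p2,p4,p5},{p3,p4,p5}}
  U5: {{p1},{p3},{p4},{p1,p2},{p1,p3},{p1,p4},{p1,p5},{p2,p3},{p2,p4},{p3,p4},{p3,p5},{p4,p5},{p1,p2,p4},{p1,p2,p5},{p1,p4,p5},{p2,p3,p5},{p2,p4,p5},{p3,p4,p5}}
  U12: {{p1},{p2},{p1,p2},{p1,p3},{p1,p4},{p1,p5},{p2,p3},{p2,p4},{p2,p5},{p3,p5},{p1,p2,p4},{p1,p2,p5},{p1,p4,p5},{p2,p3,p5},{p2,p4,p5},{p3,p4,p5}}
  U13: {{p3},{p1,p3},{p2,p3},{p3,p4},{p3,p5},{p2,p3,p5},{p3,p4,p5}}
  U14: {{p2},{p1,p2},{p1,p5},{p2,p3},{p2,p4},{p2,p5},{p3,p5},{p1,p2,p4},{p1,p2,p5},{p1,p4,p5},{p2,p3,p5},{p2,p4,p5},{p3,p4,p5}}
  U15: {{p1},{p3},{p1,p2},{p1,p3},{p1,p4},{p1,p5},{p2,p3},{p2,p4},{p3,p4},{p3,p5},{p1,p2,p4},{p1,p2,p5},{p1,p4,p5},{p2,p3,p5},{p2,p4,p5},{p3,p4,p5}}
  U23: {{p1,p3}} {{p2,p3},{p3,p5},{p2,p3,p5},{p3,p4,p5}}
  U24: {{p2},{p5},{p1,p2},{p1,p5},{p2,p3},{p2,p4},{p2,p5},{p3,p5},{p4,p5},{p1,p2,p4},{p1,p2,p5},{p1,p4,p5},{p2,p3,p5},{p2,p4,p5},{p3,p4,p5}}
  U25: {{p1},{p1,p2},{p1,p3},{p1,p4},{p1,p5},{p2,p3},{p2,p4},{p3,p5},{p4,p5},{p1,p2,p4},{p1,p2,p5},{p1,p4,p5},{p2,p3,p5},{p2,p4,p5},{p3,p4,p5}}
  U34: {{p2,p3},{p3,p5},{p2,p3,p5},{p3,p4,p5}}
  U35: {{p3},{p1,p3},{p2,p3},{p3,p4},{p3,p5},{p2,p3,p5},{p3,p4,p5}}
  U45: {{p1,p2},{p1,p5},{p2,p3},{p2,p4},{p3,p5},{p4,p5},{p1,p2,p4},{p1,p2,p5},{p1,p4,p5},{p2,p3,p5},{p2,p4,p5},{p3,p4,p5}}
  U123: {{p1,p3}} {{p2,p3},{p3,p5},{p2,p3,p5},{p3,p4,p5}}
  U124: {{p2},{p1,p2},{p1,p5},{p2,p3},{p2,p4},{p2,p5},{p3,p5},{p1,p2,p4},{p1,p2,p5},{p1,p4,p5},{p2,p3,p5},{p2,p4,p5},{p3,p4,p5}}
  U125: {{p1},{p1,p2},{p1,p3},{p1,p4},{p1,p5},{p2,p4},{p1,p2,p4},{p1,p2,p5},{p1,p4,p5},{p2,p4,p5}} {{p2,p3},{p3,p5},{p2,p3,p5},{p3,p4,p5}}
  U134: {{p2,p3},{p3,p5},{p2,p3,p5},{p3,p4,p5}}
  U135: {{p3},{p1,p3},{p2,p3},{p3,p4},{p3,p5},{p2,p3,p5},{p3,p4,p5}}
  U145: {{p1,p2},{p1,p5},{p2,p4},{p1,p2,p4},{p1,p2,p5},{p1,p4,p5},{p2,p4,p5}} {{p2,p3},{p3,p5},{p2,p3,p5},{p3,p4,p5}}
  U234: {{p2,p3},{p3,p5},{p2,p3,p5},{p3,p4,p5}}
  U235: {{p1,p3}} {{p2,p3},{p3,p5},{p2,p3,p5},{p3,p4,p5}}
  U245: {{p1,p2},{p1,p5},{p2,p3},{p2,p4},{p3,p5},{p4,p5},{p1,p2,p4},{p1,p2,p5},{p1,p4,p5},{p2,p3,p5},{p2,p4,p5},{p3,p4,p5}}
  U345: {{p2,p3},{p3,p5},{p2,p3,p5},{p3,p4,p5}}
  U1234: {{p2,p3},{p3,p5},{p2,p3,p5},{p3,p4,p5}}
  U1235: {{p1,p3}} {{p2,p3},{p3,p5},{p2,p3,p5},{p3,p4,p5}}
  U1245: {{p1,p2},{p1,p5},{p2,p4},{p1,p2,p4},{p1,p2,p5},{p1,p4,p5},{p2,p4,p5}} {{p2,p3},{p3,p5},{p2,p3,p5},{p3,p4,p5}}
  U1345: {{p2,p3},{p3,p5},{p2,p3,p5},{p3,p4,p5}}
  U2345: {{p2,p3},{p3,p5},{p2,p3,p5},{p3,p4,p5}}
  U12345: {{p2,p3},{p3,p5},{p2,p3,p5},{p3,p4,p5}}
C dims 5,11,14,7; δ0: rk 4, SNF 1^4; δ1: rk 7, SNF 1^7; δ2: rk 6, SNF 1^6
Ȟ^0 = (5 − 4) − 0 = 1, so Ȟ^0 ≅ Z
Ȟ^1 = (11 − 7) − 4 = 0, so Ȟ^1 ≅ 0
Ȟ^2 = (14 − 6) − 7 = 1, so Ȟ^2 ≅ Z

Ȟ^0 = Z, Ȟ^1 = 0, Ȟ^2 = Z
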